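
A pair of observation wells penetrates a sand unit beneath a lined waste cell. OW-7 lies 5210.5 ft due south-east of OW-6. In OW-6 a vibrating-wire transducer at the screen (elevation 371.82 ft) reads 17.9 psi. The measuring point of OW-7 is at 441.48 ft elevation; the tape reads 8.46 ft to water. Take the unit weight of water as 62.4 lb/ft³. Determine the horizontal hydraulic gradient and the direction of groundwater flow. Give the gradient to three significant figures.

Pressure head at OW-6: ψ = 144·P/γ = 144 × 17.9 / 62.4 = 41.31 ft.
Total head at OW-6: h = z + ψ = 371.82 + 41.31 = 413.13 ft.
Total head at OW-7: h = 441.48 − 8.46 = 433.02 ft.
Head difference: h(OW-6) − h(OW-7) = 413.13 − 433.02 = -19.89 ft.
Hydraulic gradient: i = |Δh| / L = 19.89 / 5210.5 = 0.00382.
Flow is from higher to lower head: from OW-7 toward OW-6, i.e. toward the north-west.

i ≈ 0.00382; groundwater flows toward the north-west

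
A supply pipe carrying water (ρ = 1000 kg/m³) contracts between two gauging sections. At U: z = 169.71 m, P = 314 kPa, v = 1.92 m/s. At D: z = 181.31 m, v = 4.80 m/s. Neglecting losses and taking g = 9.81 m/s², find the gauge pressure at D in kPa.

Pressure head at U: ψ₁ = P₁/(ρg) = 314×1000 / (1000 × 9.81) = 32.01 m.
Velocity heads: v₁²/2g = 1.92²/19.62 = 0.188 m; v₂²/2g = 4.80²/19.62 = 1.174 m.
Total head H = z₁ + ψ₁ + v₁²/2g = 169.71 + 32.01 + 0.188 = 201.91 m.
ψ₂ = H − z₂ − v₂²/2g = 201.91 − 181.31 − 1.174 = 19.43 m.
P₂ = ρgψ₂ = 1000 × 9.81 × 19.43 ≈ 191 kPa.

P₂ ≈ 191 kPa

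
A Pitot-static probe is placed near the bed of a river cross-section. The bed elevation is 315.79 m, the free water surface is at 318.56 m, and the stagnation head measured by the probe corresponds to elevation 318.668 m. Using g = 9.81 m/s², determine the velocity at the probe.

Near the bed, under hydrostatic conditions, the piezometric head (z + ψ) equals the free-surface elevation, 318.56 m.
Velocity head = total − piezometric = 318.668 − 318.56 = 0.108 m.
v = √(2g·h_v) = √(2 × 9.81 × 0.108) = 1.46 m/s.

v ≈ 1.46 m/s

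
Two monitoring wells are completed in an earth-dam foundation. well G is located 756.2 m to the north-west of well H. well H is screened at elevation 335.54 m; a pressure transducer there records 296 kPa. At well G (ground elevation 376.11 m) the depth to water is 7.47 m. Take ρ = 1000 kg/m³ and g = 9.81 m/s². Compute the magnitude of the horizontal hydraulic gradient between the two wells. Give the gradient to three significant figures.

Pressure head at well H: ψ = P/(ρg) = 296×1000 / (1000 × 9.81) = 30.17 m.
Total head at well H: h = z + ψ = 335.54 + 30.17 = 365.71 m.
Total head at well G: h = 376.11 − 7.47 = 368.64 m.
Head difference: h(well H) − h(well G) = 365.71 − 368.64 = -2.93 m.
Hydraulic gradient: i = |Δh| / L = 2.93 / 756.2 = 0.00387.

i ≈ 0.00387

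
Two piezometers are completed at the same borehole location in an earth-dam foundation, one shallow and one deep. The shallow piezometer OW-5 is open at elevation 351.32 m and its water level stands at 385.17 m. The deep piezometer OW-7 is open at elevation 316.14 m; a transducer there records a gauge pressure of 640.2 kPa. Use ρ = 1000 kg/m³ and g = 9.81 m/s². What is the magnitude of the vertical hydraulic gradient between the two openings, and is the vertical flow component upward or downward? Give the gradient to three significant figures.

|i_v| ≈ 0.107; vertical flow is downward

Total head at OW-5: h = 385.17 m (water level in the standpipe).
Pressure head at OW-7: ψ = P/(ρg) = 640.2×1000 / (1000 × 9.81) = 65.26 m.
Total head at OW-7: h = z + ψ = 316.14 + 65.26 = 381.40 m.
Δh = h(OW-5) − h(OW-7) = 385.17 − 381.40 = 3.77 m.
Vertical separation Δz = 351.32 − 316.14 = 35.18 m.
|i_v| = |Δh| / Δz = 3.77 / 35.18 = 0.107.
Head is higher in the shallow piezometer, so vertical flow is downward (recharge condition).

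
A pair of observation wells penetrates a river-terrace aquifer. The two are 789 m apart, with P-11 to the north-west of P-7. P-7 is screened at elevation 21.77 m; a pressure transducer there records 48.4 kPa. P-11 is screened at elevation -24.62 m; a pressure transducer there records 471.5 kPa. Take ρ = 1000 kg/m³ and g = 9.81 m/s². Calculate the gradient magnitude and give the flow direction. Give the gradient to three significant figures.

Pressure head at P-7: ψ = P/(ρg) = 48.4×1000 / (1000 × 9.81) = 4.93 m.
Total head at P-7: h = z + ψ = 21.77 + 4.93 = 26.70 m.
Pressure head at P-11: ψ = P/(ρg) = 471.5×1000 / (1000 × 9.81) = 48.06 m.
Total head at P-11: h = z + ψ = -24.62 + 48.06 = 23.44 m.
Head difference: h(P-7) − h(P-11) = 26.70 − 23.44 = 3.26 m.
Hydraulic gradient: i = |Δh| / L = 3.26 / 789 = 0.00413.
Flow is from higher to lower head: from P-7 toward P-11, i.e. toward the north-west.

i ≈ 0.00413; groundwater flows toward the north-west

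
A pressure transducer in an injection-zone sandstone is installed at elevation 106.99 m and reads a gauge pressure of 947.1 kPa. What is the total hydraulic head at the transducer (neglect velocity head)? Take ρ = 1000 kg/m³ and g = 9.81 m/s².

h ≈ 203.53 m

ψ = P/(ρg) = 947.1×1000 / (1000 × 9.81) = 96.54 m.
h = z + ψ = 106.99 + 96.54 = 203.53 m.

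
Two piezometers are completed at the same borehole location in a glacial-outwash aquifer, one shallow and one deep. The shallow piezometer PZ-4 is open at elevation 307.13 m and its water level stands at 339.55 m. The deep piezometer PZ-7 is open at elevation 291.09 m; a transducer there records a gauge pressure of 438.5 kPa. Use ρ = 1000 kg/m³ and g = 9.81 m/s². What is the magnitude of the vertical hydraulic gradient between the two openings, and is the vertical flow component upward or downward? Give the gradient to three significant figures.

|i_v| ≈ 0.234; vertical flow is downward

Total head at PZ-4: h = 339.55 m (water level in the standpipe).
Pressure head at PZ-7: ψ = P/(ρg) = 438.5×1000 / (1000 × 9.81) = 44.70 m.
Total head at PZ-7: h = z + ψ = 291.09 + 44.70 = 335.79 m.
Δh = h(PZ-4) − h(PZ-7) = 339.55 − 335.79 = 3.76 m.
Vertical separation Δz = 307.13 − 291.09 = 16.04 m.
|i_v| = |Δh| / Δz = 3.76 / 16.04 = 0.234.
Head is higher in the shallow piezometer, so vertical flow is downward (recharge condition).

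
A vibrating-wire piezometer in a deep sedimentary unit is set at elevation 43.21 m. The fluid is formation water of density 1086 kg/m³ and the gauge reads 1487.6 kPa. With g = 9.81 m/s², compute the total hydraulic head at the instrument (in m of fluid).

ψ = P/(ρg) = 1487.6×1000 / (1086 × 9.81) = 139.63 m.
h = z + ψ = 43.21 + 139.63 = 182.84 m.

h ≈ 182.84 m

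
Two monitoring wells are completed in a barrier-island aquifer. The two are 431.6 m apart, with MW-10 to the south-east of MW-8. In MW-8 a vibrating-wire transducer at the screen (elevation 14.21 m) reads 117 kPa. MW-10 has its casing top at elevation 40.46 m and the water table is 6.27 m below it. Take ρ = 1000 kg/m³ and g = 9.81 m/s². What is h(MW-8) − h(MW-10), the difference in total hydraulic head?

Pressure head at MW-8: ψ = P/(ρg) = 117×1000 / (1000 × 9.81) = 11.93 m.
Total head at MW-8: h = z + ψ = 14.21 + 11.93 = 26.14 m.
Total head at MW-10: h = 40.46 − 6.27 = 34.19 m.
Head difference: h(MW-8) − h(MW-10) = 26.14 − 34.19 = -8.05 m.

Δh ≈ -8.05 m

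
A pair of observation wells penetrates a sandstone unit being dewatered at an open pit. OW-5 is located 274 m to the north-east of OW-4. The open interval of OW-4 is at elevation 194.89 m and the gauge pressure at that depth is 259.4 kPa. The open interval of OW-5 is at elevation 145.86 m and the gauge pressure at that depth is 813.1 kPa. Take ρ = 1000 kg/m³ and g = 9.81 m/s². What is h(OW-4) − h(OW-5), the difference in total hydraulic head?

Pressure head at OW-4: ψ = P/(ρg) = 259.4×1000 / (1000 × 9.81) = 26.44 m.
Total head at OW-4: h = z + ψ = 194.89 + 26.44 = 221.33 m.
Pressure head at OW-5: ψ = P/(ρg) = 813.1×1000 / (1000 × 9.81) = 82.88 m.
Total head at OW-5: h = z + ψ = 145.86 + 82.88 = 228.74 m.
Head difference: h(OW-4) − h(OW-5) = 221.33 − 228.74 = -7.41 m.

Δh ≈ -7.41 m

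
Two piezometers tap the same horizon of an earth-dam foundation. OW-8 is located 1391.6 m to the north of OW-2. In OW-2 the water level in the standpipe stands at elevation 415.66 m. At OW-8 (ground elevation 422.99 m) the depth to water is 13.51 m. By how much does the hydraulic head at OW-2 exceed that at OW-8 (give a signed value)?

Total head at OW-2: h = 415.66 m (water level in the piezometer is the total head).
Total head at OW-8: h = 422.99 − 13.51 = 409.48 m.
Head difference: h(OW-2) − h(OW-8) = 415.66 − 409.48 = 6.18 m.

Δh ≈ 6.18 m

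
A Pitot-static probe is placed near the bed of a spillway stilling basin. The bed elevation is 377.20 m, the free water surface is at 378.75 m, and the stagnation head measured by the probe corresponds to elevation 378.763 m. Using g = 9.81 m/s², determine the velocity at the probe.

v ≈ 0.505 m/s

Near the bed, under hydrostatic conditions, the piezometric head (z + ψ) equals the free-surface elevation, 378.75 m.
Velocity head = total − piezometric = 378.763 − 378.75 = 0.013 m.
v = √(2g·h_v) = √(2 × 9.81 × 0.013) = 0.505 m/s.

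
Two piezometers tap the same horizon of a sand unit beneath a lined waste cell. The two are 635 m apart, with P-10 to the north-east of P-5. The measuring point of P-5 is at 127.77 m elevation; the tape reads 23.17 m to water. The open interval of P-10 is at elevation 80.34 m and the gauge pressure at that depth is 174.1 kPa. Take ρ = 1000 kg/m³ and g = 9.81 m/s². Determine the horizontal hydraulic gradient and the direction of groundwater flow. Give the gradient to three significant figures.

i ≈ 0.0103; groundwater flows toward the north-east

Total head at P-5: h = 127.77 − 23.17 = 104.60 m.
Pressure head at P-10: ψ = P/(ρg) = 174.1×1000 / (1000 × 9.81) = 17.75 m.
Total head at P-10: h = z + ψ = 80.34 + 17.75 = 98.09 m.
Head difference: h(P-5) − h(P-10) = 104.60 − 98.09 = 6.51 m.
Hydraulic gradient: i = |Δh| / L = 6.51 / 635 = 0.0103.
Flow is from higher to lower head: from P-5 toward P-10, i.e. toward the north-east.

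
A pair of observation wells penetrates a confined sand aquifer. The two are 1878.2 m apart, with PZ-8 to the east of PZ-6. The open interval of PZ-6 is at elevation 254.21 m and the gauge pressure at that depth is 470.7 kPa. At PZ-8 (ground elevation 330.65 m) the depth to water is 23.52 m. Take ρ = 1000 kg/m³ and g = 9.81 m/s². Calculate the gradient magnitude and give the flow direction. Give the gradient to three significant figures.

Pressure head at PZ-6: ψ = P/(ρg) = 470.7×1000 / (1000 × 9.81) = 47.98 m.
Total head at PZ-6: h = z + ψ = 254.21 + 47.98 = 302.19 m.
Total head at PZ-8: h = 330.65 − 23.52 = 307.13 m.
Head difference: h(PZ-6) − h(PZ-8) = 302.19 − 307.13 = -4.94 m.
Hydraulic gradient: i = |Δh| / L = 4.94 / 1878.2 = 0.00263.
Flow is from higher to lower head: from PZ-8 toward PZ-6, i.e. toward the west.

i ≈ 0.00263; groundwater flows toward the west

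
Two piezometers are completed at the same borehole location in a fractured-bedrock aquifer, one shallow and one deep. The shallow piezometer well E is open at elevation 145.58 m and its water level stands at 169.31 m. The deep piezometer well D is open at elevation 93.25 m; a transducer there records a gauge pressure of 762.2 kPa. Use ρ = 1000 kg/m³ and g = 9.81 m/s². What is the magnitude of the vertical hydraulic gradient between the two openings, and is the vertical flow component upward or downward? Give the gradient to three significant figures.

|i_v| ≈ 0.0313; vertical flow is upward

Total head at well E: h = 169.31 m (water level in the standpipe).
Pressure head at well D: ψ = P/(ρg) = 762.2×1000 / (1000 × 9.81) = 77.70 m.
Total head at well D: h = z + ψ = 93.25 + 77.70 = 170.95 m.
Δh = h(well E) − h(well D) = 169.31 − 170.95 = -1.64 m.
Vertical separation Δz = 145.58 − 93.25 = 52.33 m.
|i_v| = |Δh| / Δz = 1.64 / 52.33 = 0.0313.
Head is higher in the deep piezometer, so vertical flow is upward (discharge condition).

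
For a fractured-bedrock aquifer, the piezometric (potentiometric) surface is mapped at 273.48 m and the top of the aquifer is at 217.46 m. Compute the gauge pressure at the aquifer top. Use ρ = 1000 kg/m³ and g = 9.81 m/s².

Pressure head at the aquifer top: ψ = h − z = 273.48 − 217.46 = 56.02 m.
P = ρgψ = 1000 × 9.81 × 56.02 = 549556 Pa ≈ 550 kPa.

P ≈ 550 kPa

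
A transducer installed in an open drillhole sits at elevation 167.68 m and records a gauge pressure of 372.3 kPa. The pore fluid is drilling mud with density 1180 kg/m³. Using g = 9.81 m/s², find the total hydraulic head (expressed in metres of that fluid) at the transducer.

ψ = P/(ρg) = 372.3×1000 / (1180 × 9.81) = 32.16 m.
h = z + ψ = 167.68 + 32.16 = 199.84 m.

h ≈ 199.84 m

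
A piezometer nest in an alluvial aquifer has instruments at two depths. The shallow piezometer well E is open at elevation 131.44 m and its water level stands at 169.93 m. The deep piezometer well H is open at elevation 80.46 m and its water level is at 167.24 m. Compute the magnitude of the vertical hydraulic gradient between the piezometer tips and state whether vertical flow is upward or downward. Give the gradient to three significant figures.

|i_v| ≈ 0.0528; vertical flow is downward

Total head at well E: h = 169.93 m (water level in the standpipe).
Total head at well H: h = 167.24 m.
Δh = h(well E) − h(well H) = 169.93 − 167.24 = 2.69 m.
Vertical separation Δz = 131.44 − 80.46 = 50.98 m.
|i_v| = |Δh| / Δz = 2.69 / 50.98 = 0.0528.
Head is higher in the shallow piezometer, so vertical flow is downward (recharge condition).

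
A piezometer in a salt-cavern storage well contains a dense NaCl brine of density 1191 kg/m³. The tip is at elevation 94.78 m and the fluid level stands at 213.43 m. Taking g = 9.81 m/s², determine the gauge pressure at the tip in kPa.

Pressure head ψ = h − z = 213.43 − 94.78 = 118.65 m.
P = ρgψ = 1191 × 9.81 × 118.65 = 1386272 Pa ≈ 1390 kPa.

P ≈ 1390 kPa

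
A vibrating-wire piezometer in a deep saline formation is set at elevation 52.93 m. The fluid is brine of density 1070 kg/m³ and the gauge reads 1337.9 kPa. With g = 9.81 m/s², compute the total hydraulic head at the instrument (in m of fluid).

h ≈ 180.39 m

ψ = P/(ρg) = 1337.9×1000 / (1070 × 9.81) = 127.46 m.
h = z + ψ = 52.93 + 127.46 = 180.39 m.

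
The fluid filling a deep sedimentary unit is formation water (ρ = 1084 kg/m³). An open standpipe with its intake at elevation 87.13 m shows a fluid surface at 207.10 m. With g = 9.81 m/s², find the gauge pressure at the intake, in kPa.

Pressure head ψ = h − z = 207.10 − 87.13 = 119.97 m.
P = ρgψ = 1084 × 9.81 × 119.97 = 1275766 Pa ≈ 1280 kPa.

P ≈ 1280 kPa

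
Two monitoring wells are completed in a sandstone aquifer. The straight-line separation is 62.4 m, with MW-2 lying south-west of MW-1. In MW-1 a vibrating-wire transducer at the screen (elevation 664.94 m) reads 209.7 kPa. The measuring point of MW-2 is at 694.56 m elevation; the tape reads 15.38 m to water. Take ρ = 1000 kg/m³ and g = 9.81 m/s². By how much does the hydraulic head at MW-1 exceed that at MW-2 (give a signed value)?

Pressure head at MW-1: ψ = P/(ρg) = 209.7×1000 / (1000 × 9.81) = 21.38 m.
Total head at MW-1: h = z + ψ = 664.94 + 21.38 = 686.32 m.
Total head at MW-2: h = 694.56 − 15.38 = 679.18 m.
Head difference: h(MW-1) − h(MW-2) = 686.32 − 679.18 = 7.14 m.

Δh ≈ 7.14 m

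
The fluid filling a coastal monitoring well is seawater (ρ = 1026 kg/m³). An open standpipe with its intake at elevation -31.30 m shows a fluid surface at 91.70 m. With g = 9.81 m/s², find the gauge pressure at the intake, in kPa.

Pressure head ψ = h − z = 91.70 − (-31.30) = 123.00 m.
P = ρgψ = 1026 × 9.81 × 123.00 = 1238002 Pa ≈ 1240 kPa.

P ≈ 1240 kPa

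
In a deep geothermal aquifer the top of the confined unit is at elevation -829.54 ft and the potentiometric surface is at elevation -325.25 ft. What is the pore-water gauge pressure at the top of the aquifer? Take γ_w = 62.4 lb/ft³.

Pressure head at the aquifer top: ψ = h − z = -325.25 − (-829.54) = 504.29 ft.
P = γψ/144 = 62.4 × 504.29 / 144 = 219 psi.

P ≈ 219 psi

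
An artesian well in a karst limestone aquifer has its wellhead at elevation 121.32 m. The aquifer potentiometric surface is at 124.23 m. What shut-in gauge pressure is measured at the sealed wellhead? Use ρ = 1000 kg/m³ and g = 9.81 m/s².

P ≈ 28.5 kPa

Head above the cap: Δh = 124.23 − 121.32 = 2.91 m.
P = ρgΔh = 1000 × 9.81 × 2.91 = 28547 Pa ≈ 28.5 kPa.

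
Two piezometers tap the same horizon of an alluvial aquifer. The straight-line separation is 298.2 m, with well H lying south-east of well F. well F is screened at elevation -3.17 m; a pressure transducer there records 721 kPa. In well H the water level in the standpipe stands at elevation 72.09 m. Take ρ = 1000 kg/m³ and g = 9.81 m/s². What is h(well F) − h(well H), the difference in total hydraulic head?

Pressure head at well F: ψ = P/(ρg) = 721×1000 / (1000 × 9.81) = 73.50 m.
Total head at well F: h = z + ψ = -3.17 + 73.50 = 70.33 m.
Total head at well H: h = 72.09 m (water level in the piezometer is the total head).
Head difference: h(well F) − h(well H) = 70.33 − 72.09 = -1.76 m.

Δh ≈ -1.76 m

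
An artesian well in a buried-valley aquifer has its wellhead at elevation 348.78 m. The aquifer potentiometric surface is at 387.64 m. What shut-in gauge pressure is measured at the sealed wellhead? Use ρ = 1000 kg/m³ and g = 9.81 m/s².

P ≈ 381 kPa

Head above the cap: Δh = 387.64 − 348.78 = 38.86 m.
P = ρgΔh = 1000 × 9.81 × 38.86 = 381217 Pa ≈ 381 kPa.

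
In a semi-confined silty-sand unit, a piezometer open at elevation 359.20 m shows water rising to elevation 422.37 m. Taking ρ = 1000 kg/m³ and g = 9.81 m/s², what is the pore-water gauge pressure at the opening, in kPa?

Pressure head ψ = h − z = 422.37 − 359.20 = 63.17 m.
P = ρgψ = 1000 × 9.81 × 63.17 = 619698 Pa ≈ 620 kPa.

P ≈ 620 kPa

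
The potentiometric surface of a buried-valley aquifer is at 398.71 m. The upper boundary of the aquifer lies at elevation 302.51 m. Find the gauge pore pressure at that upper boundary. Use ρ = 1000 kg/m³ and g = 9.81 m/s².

P ≈ 944 kPa

Pressure head at the aquifer top: ψ = h − z = 398.71 − 302.51 = 96.20 m.
P = ρgψ = 1000 × 9.81 × 96.20 = 943722 Pa ≈ 944 kPa.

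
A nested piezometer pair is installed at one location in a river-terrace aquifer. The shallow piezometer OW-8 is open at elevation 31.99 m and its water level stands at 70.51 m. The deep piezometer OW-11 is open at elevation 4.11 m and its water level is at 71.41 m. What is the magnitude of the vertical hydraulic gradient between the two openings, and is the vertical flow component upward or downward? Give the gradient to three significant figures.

|i_v| ≈ 0.0323; vertical flow is upward

Total head at OW-8: h = 70.51 m (water level in the standpipe).
Total head at OW-11: h = 71.41 m.
Δh = h(OW-8) − h(OW-11) = 70.51 − 71.41 = -0.90 m.
Vertical separation Δz = 31.99 − 4.11 = 27.88 m.
|i_v| = |Δh| / Δz = 0.90 / 27.88 = 0.0323.
Head is higher in the deep piezometer, so vertical flow is upward (discharge condition).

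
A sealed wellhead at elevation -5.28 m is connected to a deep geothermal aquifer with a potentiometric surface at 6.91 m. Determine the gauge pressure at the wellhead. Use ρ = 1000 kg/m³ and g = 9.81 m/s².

P ≈ 120 kPa

Head above the cap: Δh = 6.91 − (-5.28) = 12.19 m.
P = ρgΔh = 1000 × 9.81 × 12.19 = 119584 Pa ≈ 120 kPa.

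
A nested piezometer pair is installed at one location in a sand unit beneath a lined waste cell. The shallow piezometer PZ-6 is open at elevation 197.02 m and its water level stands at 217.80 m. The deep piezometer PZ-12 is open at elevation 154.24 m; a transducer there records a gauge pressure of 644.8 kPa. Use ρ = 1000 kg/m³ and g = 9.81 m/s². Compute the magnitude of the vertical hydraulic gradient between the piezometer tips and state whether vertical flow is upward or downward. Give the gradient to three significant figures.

Total head at PZ-6: h = 217.80 m (water level in the standpipe).
Pressure head at PZ-12: ψ = P/(ρg) = 644.8×1000 / (1000 × 9.81) = 65.73 m.
Total head at PZ-12: h = z + ψ = 154.24 + 65.73 = 219.97 m.
Δh = h(PZ-6) − h(PZ-12) = 217.80 − 219.97 = -2.17 m.
Vertical separation Δz = 197.02 − 154.24 = 42.78 m.
|i_v| = |Δh| / Δz = 2.17 / 42.78 = 0.0507.
Head is higher in the deep piezometer, so vertical flow is upward (discharge condition).

|i_v| ≈ 0.0507; vertical flow is upward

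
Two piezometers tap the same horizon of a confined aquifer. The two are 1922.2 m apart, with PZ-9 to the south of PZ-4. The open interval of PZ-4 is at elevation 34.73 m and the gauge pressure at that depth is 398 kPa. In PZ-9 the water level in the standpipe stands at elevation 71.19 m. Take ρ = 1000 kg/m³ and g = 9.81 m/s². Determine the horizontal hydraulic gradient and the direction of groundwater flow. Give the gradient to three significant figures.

Pressure head at PZ-4: ψ = P/(ρg) = 398×1000 / (1000 × 9.81) = 40.57 m.
Total head at PZ-4: h = z + ψ = 34.73 + 40.57 = 75.30 m.
Total head at PZ-9: h = 71.19 m (water level in the piezometer is the total head).
Head difference: h(PZ-4) − h(PZ-9) = 75.30 − 71.19 = 4.11 m.
Hydraulic gradient: i = |Δh| / L = 4.11 / 1922.2 = 0.00214.
Flow is from higher to lower head: from PZ-4 toward PZ-9, i.e. toward the south.

i ≈ 0.00214; groundwater flows toward the south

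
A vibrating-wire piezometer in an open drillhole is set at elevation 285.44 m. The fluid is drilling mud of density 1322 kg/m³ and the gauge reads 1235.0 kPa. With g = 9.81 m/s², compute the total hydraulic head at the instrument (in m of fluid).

h ≈ 380.67 m

ψ = P/(ρg) = 1235.0×1000 / (1322 × 9.81) = 95.23 m.
h = z + ψ = 285.44 + 95.23 = 380.67 m.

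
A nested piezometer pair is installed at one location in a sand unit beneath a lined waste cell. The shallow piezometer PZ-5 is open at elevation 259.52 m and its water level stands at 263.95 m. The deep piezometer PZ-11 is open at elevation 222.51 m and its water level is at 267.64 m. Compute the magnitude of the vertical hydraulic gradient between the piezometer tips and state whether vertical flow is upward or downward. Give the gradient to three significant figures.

Total head at PZ-5: h = 263.95 m (water level in the standpipe).
Total head at PZ-11: h = 267.64 m.
Δh = h(PZ-5) − h(PZ-11) = 263.95 − 267.64 = -3.69 m.
Vertical separation Δz = 259.52 − 222.51 = 37.01 m.
|i_v| = |Δh| / Δz = 3.69 / 37.01 = 0.0997.
Head is higher in the deep piezometer, so vertical flow is upward (discharge condition).

|i_v| ≈ 0.0997; vertical flow is upward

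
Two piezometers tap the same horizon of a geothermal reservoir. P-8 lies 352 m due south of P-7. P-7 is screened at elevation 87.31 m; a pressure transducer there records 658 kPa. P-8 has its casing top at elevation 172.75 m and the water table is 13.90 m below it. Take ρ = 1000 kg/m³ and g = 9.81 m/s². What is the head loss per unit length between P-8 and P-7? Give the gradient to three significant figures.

Pressure head at P-7: ψ = P/(ρg) = 658×1000 / (1000 × 9.81) = 67.07 m.
Total head at P-7: h = z + ψ = 87.31 + 67.07 = 154.38 m.
Total head at P-8: h = 172.75 − 13.90 = 158.85 m.
Head difference: h(P-7) − h(P-8) = 154.38 − 158.85 = -4.47 m.
Hydraulic gradient: i = |Δh| / L = 4.47 / 352 = 0.0127.

i ≈ 0.0127 m/m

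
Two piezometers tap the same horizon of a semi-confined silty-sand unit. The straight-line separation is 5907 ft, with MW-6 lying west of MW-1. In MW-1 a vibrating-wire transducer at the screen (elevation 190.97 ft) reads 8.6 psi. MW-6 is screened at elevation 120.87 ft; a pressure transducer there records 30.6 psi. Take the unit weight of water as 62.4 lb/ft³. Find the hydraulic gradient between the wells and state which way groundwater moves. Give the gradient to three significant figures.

i ≈ 0.00327; groundwater flows toward the west

Pressure head at MW-1: ψ = 144·P/γ = 144 × 8.6 / 62.4 = 19.85 ft.
Total head at MW-1: h = z + ψ = 190.97 + 19.85 = 210.82 ft.
Pressure head at MW-6: ψ = 144·P/γ = 144 × 30.6 / 62.4 = 70.62 ft.
Total head at MW-6: h = z + ψ = 120.87 + 70.62 = 191.49 ft.
Head difference: h(MW-1) − h(MW-6) = 210.82 − 191.49 = 19.33 ft.
Hydraulic gradient: i = |Δh| / L = 19.33 / 5907 = 0.00327.
Flow is from higher to lower head: from MW-1 toward MW-6, i.e. toward the west.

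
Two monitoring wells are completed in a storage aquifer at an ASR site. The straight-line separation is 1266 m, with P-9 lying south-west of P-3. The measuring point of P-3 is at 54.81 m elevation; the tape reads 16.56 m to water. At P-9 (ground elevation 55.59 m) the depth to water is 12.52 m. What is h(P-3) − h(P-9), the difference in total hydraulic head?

Δh ≈ -4.82 m

Total head at P-3: h = 54.81 − 16.56 = 38.25 m.
Total head at P-9: h = 55.59 − 12.52 = 43.07 m.
Head difference: h(P-3) − h(P-9) = 38.25 − 43.07 = -4.82 m.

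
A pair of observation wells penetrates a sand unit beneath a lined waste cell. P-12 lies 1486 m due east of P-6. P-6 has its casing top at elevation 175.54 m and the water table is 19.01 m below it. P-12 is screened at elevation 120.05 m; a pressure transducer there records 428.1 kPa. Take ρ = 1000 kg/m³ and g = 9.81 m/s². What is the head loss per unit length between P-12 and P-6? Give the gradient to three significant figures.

i ≈ 0.00482 m/m

Total head at P-6: h = 175.54 − 19.01 = 156.53 m.
Pressure head at P-12: ψ = P/(ρg) = 428.1×1000 / (1000 × 9.81) = 43.64 m.
Total head at P-12: h = z + ψ = 120.05 + 43.64 = 163.69 m.
Head difference: h(P-6) − h(P-12) = 156.53 − 163.69 = -7.16 m.
Hydraulic gradient: i = |Δh| / L = 7.16 / 1486 = 0.00482.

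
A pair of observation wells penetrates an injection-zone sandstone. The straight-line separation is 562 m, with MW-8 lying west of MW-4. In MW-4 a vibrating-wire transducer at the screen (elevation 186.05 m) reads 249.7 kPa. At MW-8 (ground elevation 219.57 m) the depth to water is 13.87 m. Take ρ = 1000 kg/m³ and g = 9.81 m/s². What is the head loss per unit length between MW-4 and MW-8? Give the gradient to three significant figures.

Pressure head at MW-4: ψ = P/(ρg) = 249.7×1000 / (1000 × 9.81) = 25.45 m.
Total head at MW-4: h = z + ψ = 186.05 + 25.45 = 211.50 m.
Total head at MW-8: h = 219.57 − 13.87 = 205.70 m.
Head difference: h(MW-4) − h(MW-8) = 211.50 − 205.70 = 5.80 m.
Hydraulic gradient: i = |Δh| / L = 5.80 / 562 = 0.0103.

i ≈ 0.0103 m/m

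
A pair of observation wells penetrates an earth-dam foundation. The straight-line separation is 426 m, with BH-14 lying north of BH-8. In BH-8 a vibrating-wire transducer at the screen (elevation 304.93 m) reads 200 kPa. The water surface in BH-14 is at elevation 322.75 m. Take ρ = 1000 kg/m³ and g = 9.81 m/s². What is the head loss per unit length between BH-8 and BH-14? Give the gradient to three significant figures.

i ≈ 0.00603 m/m

Pressure head at BH-8: ψ = P/(ρg) = 200×1000 / (1000 × 9.81) = 20.39 m.
Total head at BH-8: h = z + ψ = 304.93 + 20.39 = 325.32 m.
Total head at BH-14: h = 322.75 m (water level in the piezometer is the total head).
Head difference: h(BH-8) − h(BH-14) = 325.32 − 322.75 = 2.57 m.
Hydraulic gradient: i = |Δh| / L = 2.57 / 426 = 0.00603.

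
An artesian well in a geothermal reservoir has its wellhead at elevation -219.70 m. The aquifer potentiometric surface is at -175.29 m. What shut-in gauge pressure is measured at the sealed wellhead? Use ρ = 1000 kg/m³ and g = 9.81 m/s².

P ≈ 436 kPa

Head above the cap: Δh = -175.29 − (-219.70) = 44.41 m.
P = ρgΔh = 1000 × 9.81 × 44.41 = 435662 Pa ≈ 436 kPa.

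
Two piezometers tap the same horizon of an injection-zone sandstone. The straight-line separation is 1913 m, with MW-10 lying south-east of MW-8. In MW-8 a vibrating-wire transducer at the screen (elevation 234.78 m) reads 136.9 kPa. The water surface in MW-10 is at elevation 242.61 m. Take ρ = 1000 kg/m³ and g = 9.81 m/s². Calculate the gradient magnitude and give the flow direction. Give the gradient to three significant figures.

i ≈ 0.00320; groundwater flows toward the south-east

Pressure head at MW-8: ψ = P/(ρg) = 136.9×1000 / (1000 × 9.81) = 13.96 m.
Total head at MW-8: h = z + ψ = 234.78 + 13.96 = 248.74 m.
Total head at MW-10: h = 242.61 m (water level in the piezometer is the total head).
Head difference: h(MW-8) − h(MW-10) = 248.74 − 242.61 = 6.13 m.
Hydraulic gradient: i = |Δh| / L = 6.13 / 1913 = 0.00320.
Flow is from higher to lower head: from MW-8 toward MW-10, i.e. toward the south-east.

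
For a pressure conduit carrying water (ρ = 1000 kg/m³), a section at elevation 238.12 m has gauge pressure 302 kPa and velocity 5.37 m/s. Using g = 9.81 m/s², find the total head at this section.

Pressure head ψ = P/(ρg) = 302×1000 / (1000 × 9.81) = 30.78 m.
Velocity head = v²/(2g) = 5.37² / (2 × 9.81) = 1.470 m.
h = z + ψ + v²/(2g) = 238.12 + 30.78 + 1.470 = 270.37 m.

h ≈ 270.37 m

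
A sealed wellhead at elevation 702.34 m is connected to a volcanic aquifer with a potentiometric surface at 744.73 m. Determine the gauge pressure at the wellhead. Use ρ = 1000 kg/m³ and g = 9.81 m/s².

Head above the cap: Δh = 744.73 − 702.34 = 42.39 m.
P = ρgΔh = 1000 × 9.81 × 42.39 = 415846 Pa ≈ 416 kPa.

P ≈ 416 kPa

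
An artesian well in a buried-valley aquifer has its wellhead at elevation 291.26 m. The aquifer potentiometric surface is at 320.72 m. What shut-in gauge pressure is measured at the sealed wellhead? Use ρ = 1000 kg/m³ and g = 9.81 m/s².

P ≈ 289 kPa

Head above the cap: Δh = 320.72 − 291.26 = 29.46 m.
P = ρgΔh = 1000 × 9.81 × 29.46 = 289003 Pa ≈ 289 kPa.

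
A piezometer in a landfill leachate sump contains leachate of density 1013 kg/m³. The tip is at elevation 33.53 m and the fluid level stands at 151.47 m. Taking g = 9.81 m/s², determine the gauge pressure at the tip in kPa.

P ≈ 1170 kPa

Pressure head ψ = h − z = 151.47 − 33.53 = 117.94 m.
P = ρgψ = 1013 × 9.81 × 117.94 = 1172032 Pa ≈ 1170 kPa.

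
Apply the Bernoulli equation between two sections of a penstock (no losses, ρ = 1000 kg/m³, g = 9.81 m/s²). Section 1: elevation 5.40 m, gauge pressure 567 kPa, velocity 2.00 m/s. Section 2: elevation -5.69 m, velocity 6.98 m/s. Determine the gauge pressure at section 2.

P₂ ≈ 653 kPa

Pressure head at 1: ψ₁ = P₁/(ρg) = 567×1000 / (1000 × 9.81) = 57.80 m.
Velocity heads: v₁²/2g = 2.00²/19.62 = 0.204 m; v₂²/2g = 6.98²/19.62 = 2.483 m.
Total head H = z₁ + ψ₁ + v₁²/2g = 5.40 + 57.80 + 0.204 = 63.40 m.
ψ₂ = H − z₂ − v₂²/2g = 63.40 − (-5.69) − 2.483 = 66.61 m.
P₂ = ρgψ₂ = 1000 × 9.81 × 66.61 ≈ 653 kPa.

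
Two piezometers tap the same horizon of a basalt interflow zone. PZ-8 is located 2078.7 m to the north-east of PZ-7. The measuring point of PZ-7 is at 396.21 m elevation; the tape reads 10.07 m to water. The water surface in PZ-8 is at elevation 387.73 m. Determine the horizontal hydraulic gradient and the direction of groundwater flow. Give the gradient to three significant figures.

i ≈ 0.000765; groundwater flows toward the south-west

Total head at PZ-7: h = 396.21 − 10.07 = 386.14 m.
Total head at PZ-8: h = 387.73 m (water level in the piezometer is the total head).
Head difference: h(PZ-7) − h(PZ-8) = 386.14 − 387.73 = -1.59 m.
Hydraulic gradient: i = |Δh| / L = 1.59 / 2078.7 = 0.000765.
Flow is from higher to lower head: from PZ-8 toward PZ-7, i.e. toward the south-west.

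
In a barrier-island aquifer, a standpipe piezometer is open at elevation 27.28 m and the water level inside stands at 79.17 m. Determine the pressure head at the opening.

ψ ≈ 51.89 m

Total head h = 79.17 m (the water-surface elevation in the piezometer).
Pressure head ψ = h − z = 79.17 − 27.28 = 51.89 m.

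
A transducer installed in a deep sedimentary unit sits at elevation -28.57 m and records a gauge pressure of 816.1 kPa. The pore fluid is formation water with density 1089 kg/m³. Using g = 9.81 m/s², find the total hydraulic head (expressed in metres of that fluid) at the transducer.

h ≈ 47.82 m

ψ = P/(ρg) = 816.1×1000 / (1089 × 9.81) = 76.39 m.
h = z + ψ = -28.57 + 76.39 = 47.82 m.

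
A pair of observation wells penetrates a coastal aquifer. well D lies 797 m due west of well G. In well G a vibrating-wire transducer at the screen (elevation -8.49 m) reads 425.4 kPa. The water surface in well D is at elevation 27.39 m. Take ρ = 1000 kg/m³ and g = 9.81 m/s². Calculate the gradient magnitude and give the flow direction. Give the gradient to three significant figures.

Pressure head at well G: ψ = P/(ρg) = 425.4×1000 / (1000 × 9.81) = 43.36 m.
Total head at well G: h = z + ψ = -8.49 + 43.36 = 34.87 m.
Total head at well D: h = 27.39 m (water level in the piezometer is the total head).
Head difference: h(well G) − h(well D) = 34.87 − 27.39 = 7.48 m.
Hydraulic gradient: i = |Δh| / L = 7.48 / 797 = 0.00939.
Flow is from higher to lower head: from well G toward well D, i.e. toward the west.

i ≈ 0.00939; groundwater flows toward the west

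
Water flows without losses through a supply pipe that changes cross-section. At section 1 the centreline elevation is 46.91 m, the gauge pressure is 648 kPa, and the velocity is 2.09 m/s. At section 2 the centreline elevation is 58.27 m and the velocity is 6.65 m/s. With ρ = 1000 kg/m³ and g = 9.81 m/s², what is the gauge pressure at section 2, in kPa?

Pressure head at 1: ψ₁ = P₁/(ρg) = 648×1000 / (1000 × 9.81) = 66.06 m.
Velocity heads: v₁²/2g = 2.09²/19.62 = 0.223 m; v₂²/2g = 6.65²/19.62 = 2.254 m.
Total head H = z₁ + ψ₁ + v₁²/2g = 46.91 + 66.06 + 0.223 = 113.19 m.
ψ₂ = H − z₂ − v₂²/2g = 113.19 − 58.27 − 2.254 = 52.67 m.
P₂ = ρgψ₂ = 1000 × 9.81 × 52.67 ≈ 517 kPa.

P₂ ≈ 517 kPa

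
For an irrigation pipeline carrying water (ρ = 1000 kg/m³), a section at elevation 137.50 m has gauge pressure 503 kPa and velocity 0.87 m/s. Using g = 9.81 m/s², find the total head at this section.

h ≈ 188.81 m

Pressure head ψ = P/(ρg) = 503×1000 / (1000 × 9.81) = 51.27 m.
Velocity head = v²/(2g) = 0.87² / (2 × 9.81) = 0.039 m.
h = z + ψ + v²/(2g) = 137.50 + 51.27 + 0.039 = 188.81 m.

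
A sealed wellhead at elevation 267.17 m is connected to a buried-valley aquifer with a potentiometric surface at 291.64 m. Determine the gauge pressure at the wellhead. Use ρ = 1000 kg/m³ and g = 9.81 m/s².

P ≈ 240 kPa

Head above the cap: Δh = 291.64 − 267.17 = 24.47 m.
P = ρgΔh = 1000 × 9.81 × 24.47 = 240051 Pa ≈ 240 kPa.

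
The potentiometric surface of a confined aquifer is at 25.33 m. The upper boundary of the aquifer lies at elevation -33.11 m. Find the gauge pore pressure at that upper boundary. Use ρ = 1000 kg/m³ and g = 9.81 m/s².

P ≈ 573 kPa

Pressure head at the aquifer top: ψ = h − z = 25.33 − (-33.11) = 58.44 m.
P = ρgψ = 1000 × 9.81 × 58.44 = 573296 Pa ≈ 573 kPa.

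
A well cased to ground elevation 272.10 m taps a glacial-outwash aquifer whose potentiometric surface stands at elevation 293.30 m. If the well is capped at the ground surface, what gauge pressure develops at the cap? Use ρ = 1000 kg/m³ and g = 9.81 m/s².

Head above the cap: Δh = 293.30 − 272.10 = 21.20 m.
P = ρgΔh = 1000 × 9.81 × 21.20 = 207972 Pa ≈ 208 kPa.

P ≈ 208 kPa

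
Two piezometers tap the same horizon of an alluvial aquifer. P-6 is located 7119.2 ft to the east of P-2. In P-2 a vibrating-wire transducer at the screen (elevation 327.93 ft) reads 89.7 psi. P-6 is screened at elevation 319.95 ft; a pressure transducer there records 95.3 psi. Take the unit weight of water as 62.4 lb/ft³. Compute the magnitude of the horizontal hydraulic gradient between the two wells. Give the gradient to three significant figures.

i ≈ 0.000694

Pressure head at P-2: ψ = 144·P/γ = 144 × 89.7 / 62.4 = 207.00 ft.
Total head at P-2: h = z + ψ = 327.93 + 207.00 = 534.93 ft.
Pressure head at P-6: ψ = 144·P/γ = 144 × 95.3 / 62.4 = 219.92 ft.
Total head at P-6: h = z + ψ = 319.95 + 219.92 = 539.87 ft.
Head difference: h(P-2) − h(P-6) = 534.93 − 539.87 = -4.94 ft.
Hydraulic gradient: i = |Δh| / L = 4.94 / 7119.2 = 0.000694.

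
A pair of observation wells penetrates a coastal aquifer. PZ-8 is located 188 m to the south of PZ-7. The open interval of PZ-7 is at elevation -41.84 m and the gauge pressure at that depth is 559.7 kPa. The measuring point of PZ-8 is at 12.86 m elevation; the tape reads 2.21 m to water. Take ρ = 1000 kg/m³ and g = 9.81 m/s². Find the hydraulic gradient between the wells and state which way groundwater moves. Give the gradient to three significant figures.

Pressure head at PZ-7: ψ = P/(ρg) = 559.7×1000 / (1000 × 9.81) = 57.05 m.
Total head at PZ-7: h = z + ψ = -41.84 + 57.05 = 15.21 m.
Total head at PZ-8: h = 12.86 − 2.21 = 10.65 m.
Head difference: h(PZ-7) − h(PZ-8) = 15.21 − 10.65 = 4.56 m.
Hydraulic gradient: i = |Δh| / L = 4.56 / 188 = 0.0243.
Flow is from higher to lower head: from PZ-7 toward PZ-8, i.e. toward the south.

i ≈ 0.0243; groundwater flows toward the south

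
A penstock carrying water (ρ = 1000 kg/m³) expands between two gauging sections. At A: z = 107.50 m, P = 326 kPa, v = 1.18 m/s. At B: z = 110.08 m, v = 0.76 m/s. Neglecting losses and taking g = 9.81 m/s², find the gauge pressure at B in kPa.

Pressure head at A: ψ₁ = P₁/(ρg) = 326×1000 / (1000 × 9.81) = 33.23 m.
Velocity heads: v₁²/2g = 1.18²/19.62 = 0.071 m; v₂²/2g = 0.76²/19.62 = 0.029 m.
Total head H = z₁ + ψ₁ + v₁²/2g = 107.50 + 33.23 + 0.071 = 140.80 m.
ψ₂ = H − z₂ − v₂²/2g = 140.80 − 110.08 − 0.029 = 30.69 m.
P₂ = ρgψ₂ = 1000 × 9.81 × 30.69 ≈ 301 kPa.

P₂ ≈ 301 kPa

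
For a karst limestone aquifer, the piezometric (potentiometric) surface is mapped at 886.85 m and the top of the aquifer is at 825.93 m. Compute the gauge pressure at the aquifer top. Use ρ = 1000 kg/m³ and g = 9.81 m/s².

P ≈ 598 kPa

Pressure head at the aquifer top: ψ = h − z = 886.85 − 825.93 = 60.92 m.
P = ρgψ = 1000 × 9.81 × 60.92 = 597625 Pa ≈ 598 kPa.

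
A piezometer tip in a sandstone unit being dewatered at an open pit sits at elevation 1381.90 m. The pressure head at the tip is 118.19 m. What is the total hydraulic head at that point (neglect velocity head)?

h = z + ψ = 1381.90 + 118.19 = 1500.09 m.

h ≈ 1500.09 m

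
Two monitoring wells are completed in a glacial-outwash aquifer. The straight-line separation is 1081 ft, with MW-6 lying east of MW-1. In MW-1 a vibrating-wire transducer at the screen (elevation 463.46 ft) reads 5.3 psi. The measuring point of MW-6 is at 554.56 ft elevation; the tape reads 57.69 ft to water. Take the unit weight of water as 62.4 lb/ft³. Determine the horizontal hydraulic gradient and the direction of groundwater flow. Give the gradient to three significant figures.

Pressure head at MW-1: ψ = 144·P/γ = 144 × 5.3 / 62.4 = 12.23 ft.
Total head at MW-1: h = z + ψ = 463.46 + 12.23 = 475.69 ft.
Total head at MW-6: h = 554.56 − 57.69 = 496.87 ft.
Head difference: h(MW-1) − h(MW-6) = 475.69 − 496.87 = -21.18 ft.
Hydraulic gradient: i = |Δh| / L = 21.18 / 1081 = 0.0196.
Flow is from higher to lower head: from MW-6 toward MW-1, i.e. toward the west.

i ≈ 0.0196; groundwater flows toward the west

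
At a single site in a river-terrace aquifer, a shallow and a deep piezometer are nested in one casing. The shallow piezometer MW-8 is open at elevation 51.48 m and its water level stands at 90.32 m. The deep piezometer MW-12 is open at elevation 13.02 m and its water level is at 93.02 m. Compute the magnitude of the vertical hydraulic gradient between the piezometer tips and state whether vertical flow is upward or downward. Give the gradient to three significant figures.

Total head at MW-8: h = 90.32 m (water level in the standpipe).
Total head at MW-12: h = 93.02 m.
Δh = h(MW-8) − h(MW-12) = 90.32 − 93.02 = -2.70 m.
Vertical separation Δz = 51.48 − 13.02 = 38.46 m.
|i_v| = |Δh| / Δz = 2.70 / 38.46 = 0.0702.
Head is higher in the deep piezometer, so vertical flow is upward (discharge condition).

|i_v| ≈ 0.0702; vertical flow is upward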